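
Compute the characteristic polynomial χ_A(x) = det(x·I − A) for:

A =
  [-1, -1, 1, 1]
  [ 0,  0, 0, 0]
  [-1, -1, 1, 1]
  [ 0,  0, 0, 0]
x^4

Expanding det(x·I − A) (e.g. by cofactor expansion or by noting that A is similar to its Jordan form J, which has the same characteristic polynomial as A) gives
  χ_A(x) = x^4
which factors as x^4. The eigenvalues (with algebraic multiplicities) are λ = 0 with multiplicity 4.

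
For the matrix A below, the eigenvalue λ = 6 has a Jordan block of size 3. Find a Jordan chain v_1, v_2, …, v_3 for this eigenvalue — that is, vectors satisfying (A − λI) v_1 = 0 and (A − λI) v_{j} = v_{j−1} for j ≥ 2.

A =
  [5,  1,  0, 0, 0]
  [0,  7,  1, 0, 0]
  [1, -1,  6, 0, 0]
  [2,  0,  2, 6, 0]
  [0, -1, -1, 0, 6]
A Jordan chain for λ = 6 of length 3:
v_1 = (1, 1, -1, 0, -1)ᵀ
v_2 = (-1, 0, 1, 2, 0)ᵀ
v_3 = (1, 0, 0, 0, 0)ᵀ

Let N = A − (6)·I. We want v_3 with N^3 v_3 = 0 but N^2 v_3 ≠ 0; then v_{j-1} := N · v_j for j = 3, …, 2.

Pick v_3 = (1, 0, 0, 0, 0)ᵀ.
Then v_2 = N · v_3 = (-1, 0, 1, 2, 0)ᵀ.
Then v_1 = N · v_2 = (1, 1, -1, 0, -1)ᵀ.

Sanity check: (A − (6)·I) v_1 = (0, 0, 0, 0, 0)ᵀ = 0. ✓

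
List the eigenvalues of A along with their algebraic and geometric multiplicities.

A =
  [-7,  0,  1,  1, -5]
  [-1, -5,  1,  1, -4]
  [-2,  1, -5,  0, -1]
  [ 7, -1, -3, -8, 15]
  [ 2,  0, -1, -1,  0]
λ = -5: alg = 5, geom = 2

Step 1 — factor the characteristic polynomial to read off the algebraic multiplicities:
  χ_A(x) = (x + 5)^5

Step 2 — compute geometric multiplicities via the rank-nullity identity g(λ) = n − rank(A − λI):
  rank(A − (-5)·I) = 3, so dim ker(A − (-5)·I) = n − 3 = 2

Summary:
  λ = -5: algebraic multiplicity = 5, geometric multiplicity = 2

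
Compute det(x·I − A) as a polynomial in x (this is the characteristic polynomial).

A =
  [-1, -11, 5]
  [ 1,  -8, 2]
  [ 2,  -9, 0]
x^3 + 9*x^2 + 27*x + 27

Expanding det(x·I − A) (e.g. by cofactor expansion or by noting that A is similar to its Jordan form J, which has the same characteristic polynomial as A) gives
  χ_A(x) = x^3 + 9*x^2 + 27*x + 27
which factors as (x + 3)^3. The eigenvalues (with algebraic multiplicities) are λ = -3 with multiplicity 3.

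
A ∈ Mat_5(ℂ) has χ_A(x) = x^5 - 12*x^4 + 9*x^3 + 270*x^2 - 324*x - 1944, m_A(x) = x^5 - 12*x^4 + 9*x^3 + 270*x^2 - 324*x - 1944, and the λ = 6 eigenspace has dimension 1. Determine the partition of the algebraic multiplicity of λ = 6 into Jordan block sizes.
Block sizes for λ = 6: [3]

Step 1 — from the characteristic polynomial, algebraic multiplicity of λ = 6 is 3. From dim ker(A − (6)·I) = 1, there are exactly 1 Jordan blocks for λ = 6.
Step 2 — from the minimal polynomial, the factor (x − 6)^3 tells us the largest block for λ = 6 has size 3.
Step 3 — with total size 3, 1 blocks, and largest block 3, the block sizes (in nonincreasing order) are [3].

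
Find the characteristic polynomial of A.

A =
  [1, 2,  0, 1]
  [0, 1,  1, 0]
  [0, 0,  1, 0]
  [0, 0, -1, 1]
x^4 - 4*x^3 + 6*x^2 - 4*x + 1

Expanding det(x·I − A) (e.g. by cofactor expansion or by noting that A is similar to its Jordan form J, which has the same characteristic polynomial as A) gives
  χ_A(x) = x^4 - 4*x^3 + 6*x^2 - 4*x + 1
which factors as (x - 1)^4. The eigenvalues (with algebraic multiplicities) are λ = 1 with multiplicity 4.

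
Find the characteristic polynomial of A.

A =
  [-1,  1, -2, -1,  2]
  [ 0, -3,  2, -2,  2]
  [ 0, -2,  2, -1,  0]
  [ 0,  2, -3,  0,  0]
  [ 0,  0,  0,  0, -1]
x^5 + 3*x^4 + 2*x^3 - 2*x^2 - 3*x - 1

Expanding det(x·I − A) (e.g. by cofactor expansion or by noting that A is similar to its Jordan form J, which has the same characteristic polynomial as A) gives
  χ_A(x) = x^5 + 3*x^4 + 2*x^3 - 2*x^2 - 3*x - 1
which factors as (x - 1)*(x + 1)^4. The eigenvalues (with algebraic multiplicities) are λ = -1 with multiplicity 4, λ = 1 with multiplicity 1.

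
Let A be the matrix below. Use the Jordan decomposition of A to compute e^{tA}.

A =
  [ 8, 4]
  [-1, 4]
e^{tA} =
  [2*t*exp(6*t) + exp(6*t), 4*t*exp(6*t)]
  [-t*exp(6*t), -2*t*exp(6*t) + exp(6*t)]

Strategy: write A = P · J · P⁻¹ where J is a Jordan canonical form, so e^{tA} = P · e^{tJ} · P⁻¹, and e^{tJ} can be computed block-by-block.

A has Jordan form
J =
  [6, 1]
  [0, 6]
(up to reordering of blocks).

Per-block formulas:
  For a 2×2 Jordan block J_2(6): exp(t · J_2(6)) = e^(6t)·(I + t·N), where N is the 2×2 nilpotent shift.

After assembling e^{tJ} and conjugating by P, we get:

e^{tA} =
  [2*t*exp(6*t) + exp(6*t), 4*t*exp(6*t)]
  [-t*exp(6*t), -2*t*exp(6*t) + exp(6*t)]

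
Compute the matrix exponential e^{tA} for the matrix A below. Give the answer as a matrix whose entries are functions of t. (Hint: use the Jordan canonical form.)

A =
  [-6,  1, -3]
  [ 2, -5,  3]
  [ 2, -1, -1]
e^{tA} =
  [-2*t*exp(-4*t) + exp(-4*t), t*exp(-4*t), -3*t*exp(-4*t)]
  [2*t*exp(-4*t), -t*exp(-4*t) + exp(-4*t), 3*t*exp(-4*t)]
  [2*t*exp(-4*t), -t*exp(-4*t), 3*t*exp(-4*t) + exp(-4*t)]

Strategy: write A = P · J · P⁻¹ where J is a Jordan canonical form, so e^{tA} = P · e^{tJ} · P⁻¹, and e^{tJ} can be computed block-by-block.

A has Jordan form
J =
  [-4,  1,  0]
  [ 0, -4,  0]
  [ 0,  0, -4]
(up to reordering of blocks).

Per-block formulas:
  For a 1×1 block at λ = -4: exp(t · [-4]) = [e^(-4t)].
  For a 2×2 Jordan block J_2(-4): exp(t · J_2(-4)) = e^(-4t)·(I + t·N), where N is the 2×2 nilpotent shift.

After assembling e^{tJ} and conjugating by P, we get:

e^{tA} =
  [-2*t*exp(-4*t) + exp(-4*t), t*exp(-4*t), -3*t*exp(-4*t)]
  [2*t*exp(-4*t), -t*exp(-4*t) + exp(-4*t), 3*t*exp(-4*t)]
  [2*t*exp(-4*t), -t*exp(-4*t), 3*t*exp(-4*t) + exp(-4*t)]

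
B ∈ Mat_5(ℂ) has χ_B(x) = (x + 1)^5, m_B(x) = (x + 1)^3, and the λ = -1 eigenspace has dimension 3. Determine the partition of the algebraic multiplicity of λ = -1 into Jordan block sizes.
Block sizes for λ = -1: [3, 1, 1]

Step 1 — from the characteristic polynomial, algebraic multiplicity of λ = -1 is 5. From dim ker(B − (-1)·I) = 3, there are exactly 3 Jordan blocks for λ = -1.
Step 2 — from the minimal polynomial, the factor (x + 1)^3 tells us the largest block for λ = -1 has size 3.
Step 3 — with total size 5, 3 blocks, and largest block 3, the block sizes (in nonincreasing order) are [3, 1, 1].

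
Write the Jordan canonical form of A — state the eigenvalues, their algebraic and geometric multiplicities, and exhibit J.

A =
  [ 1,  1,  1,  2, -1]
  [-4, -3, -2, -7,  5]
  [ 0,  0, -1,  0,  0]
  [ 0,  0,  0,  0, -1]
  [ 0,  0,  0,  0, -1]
J_2(-1) ⊕ J_1(-1) ⊕ J_1(-1) ⊕ J_1(0)

The characteristic polynomial is
  det(x·I − A) = x^5 + 4*x^4 + 6*x^3 + 4*x^2 + x = x*(x + 1)^4

Eigenvalues and multiplicities (the geometric multiplicity of λ is n − rank(A − λI), which equals the number of Jordan blocks for λ):
  λ = -1: algebraic multiplicity = 4, geometric multiplicity = 3
  λ = 0: algebraic multiplicity = 1, geometric multiplicity = 1

Determining the block sizes for each eigenvalue:
  λ = -1: 3 blocks summing to 4 forces exactly one block of size 2 and the rest size 1 → block sizes [2, 1, 1]
  λ = 0: one block (gm = 1), so the single block has size am = 1 → block sizes [1]

Assembling the blocks gives a Jordan form
J =
  [-1,  1,  0,  0, 0]
  [ 0, -1,  0,  0, 0]
  [ 0,  0, -1,  0, 0]
  [ 0,  0,  0, -1, 0]
  [ 0,  0,  0,  0, 0]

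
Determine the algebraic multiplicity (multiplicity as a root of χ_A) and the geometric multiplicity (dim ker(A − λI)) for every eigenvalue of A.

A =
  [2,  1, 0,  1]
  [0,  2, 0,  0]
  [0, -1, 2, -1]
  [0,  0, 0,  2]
λ = 2: alg = 4, geom = 3

Step 1 — factor the characteristic polynomial to read off the algebraic multiplicities:
  χ_A(x) = (x - 2)^4

Step 2 — compute geometric multiplicities via the rank-nullity identity g(λ) = n − rank(A − λI):
  rank(A − (2)·I) = 1, so dim ker(A − (2)·I) = n − 1 = 3

Summary:
  λ = 2: algebraic multiplicity = 4, geometric multiplicity = 3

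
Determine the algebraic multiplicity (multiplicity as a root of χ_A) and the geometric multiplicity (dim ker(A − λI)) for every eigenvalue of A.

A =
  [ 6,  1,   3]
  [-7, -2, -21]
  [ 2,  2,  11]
λ = 5: alg = 3, geom = 2

Step 1 — factor the characteristic polynomial to read off the algebraic multiplicities:
  χ_A(x) = (x - 5)^3

Step 2 — compute geometric multiplicities via the rank-nullity identity g(λ) = n − rank(A − λI):
  rank(A − (5)·I) = 1, so dim ker(A − (5)·I) = n − 1 = 2

Summary:
  λ = 5: algebraic multiplicity = 3, geometric multiplicity = 2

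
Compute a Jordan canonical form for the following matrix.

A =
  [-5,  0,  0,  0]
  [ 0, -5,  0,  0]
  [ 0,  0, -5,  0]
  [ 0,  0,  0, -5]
J_1(-5) ⊕ J_1(-5) ⊕ J_1(-5) ⊕ J_1(-5)

The characteristic polynomial is
  det(x·I − A) = x^4 + 20*x^3 + 150*x^2 + 500*x + 625 = (x + 5)^4

Eigenvalues and multiplicities (the geometric multiplicity of λ is n − rank(A − λI), which equals the number of Jordan blocks for λ):
  λ = -5: algebraic multiplicity = 4, geometric multiplicity = 4

Determining the block sizes for each eigenvalue:
  λ = -5: gm = am = 4, so every block has size 1 → block sizes [1, 1, 1, 1]

Assembling the blocks gives a Jordan form
J =
  [-5,  0,  0,  0]
  [ 0, -5,  0,  0]
  [ 0,  0, -5,  0]
  [ 0,  0,  0, -5]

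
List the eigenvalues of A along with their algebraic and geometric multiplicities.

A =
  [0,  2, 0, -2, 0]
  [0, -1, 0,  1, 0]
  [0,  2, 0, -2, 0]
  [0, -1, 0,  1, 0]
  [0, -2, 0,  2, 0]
λ = 0: alg = 5, geom = 4

Step 1 — factor the characteristic polynomial to read off the algebraic multiplicities:
  χ_A(x) = x^5

Step 2 — compute geometric multiplicities via the rank-nullity identity g(λ) = n − rank(A − λI):
  rank(A − (0)·I) = 1, so dim ker(A − (0)·I) = n − 1 = 4

Summary:
  λ = 0: algebraic multiplicity = 5, geometric multiplicity = 4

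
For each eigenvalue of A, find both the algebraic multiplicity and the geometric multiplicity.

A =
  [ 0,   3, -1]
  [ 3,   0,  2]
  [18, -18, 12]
λ = 3: alg = 2, geom = 1; λ = 6: alg = 1, geom = 1

Step 1 — factor the characteristic polynomial to read off the algebraic multiplicities:
  χ_A(x) = (x - 6)*(x - 3)^2

Step 2 — compute geometric multiplicities via the rank-nullity identity g(λ) = n − rank(A − λI):
  rank(A − (3)·I) = 2, so dim ker(A − (3)·I) = n − 2 = 1
  rank(A − (6)·I) = 2, so dim ker(A − (6)·I) = n − 2 = 1

Summary:
  λ = 3: algebraic multiplicity = 2, geometric multiplicity = 1
  λ = 6: algebraic multiplicity = 1, geometric multiplicity = 1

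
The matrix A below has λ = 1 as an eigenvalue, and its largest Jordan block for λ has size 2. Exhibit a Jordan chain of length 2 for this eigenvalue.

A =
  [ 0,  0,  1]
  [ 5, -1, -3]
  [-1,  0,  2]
A Jordan chain for λ = 1 of length 2:
v_1 = (-1, -1, -1)ᵀ
v_2 = (1, 3, 0)ᵀ

Let N = A − (1)·I. We want v_2 with N^2 v_2 = 0 but N^1 v_2 ≠ 0; then v_{j-1} := N · v_j for j = 2, …, 2.

Pick v_2 = (1, 3, 0)ᵀ.
Then v_1 = N · v_2 = (-1, -1, -1)ᵀ.

Sanity check: (A − (1)·I) v_1 = (0, 0, 0)ᵀ = 0. ✓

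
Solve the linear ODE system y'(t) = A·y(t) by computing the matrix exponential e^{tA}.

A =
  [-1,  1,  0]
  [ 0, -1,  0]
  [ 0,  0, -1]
e^{tA} =
  [exp(-t), t*exp(-t), 0]
  [0, exp(-t), 0]
  [0, 0, exp(-t)]

Strategy: write A = P · J · P⁻¹ where J is a Jordan canonical form, so e^{tA} = P · e^{tJ} · P⁻¹, and e^{tJ} can be computed block-by-block.

A has Jordan form
J =
  [-1,  1,  0]
  [ 0, -1,  0]
  [ 0,  0, -1]
(up to reordering of blocks).

Per-block formulas:
  For a 2×2 Jordan block J_2(-1): exp(t · J_2(-1)) = e^(-1t)·(I + t·N), where N is the 2×2 nilpotent shift.
  For a 1×1 block at λ = -1: exp(t · [-1]) = [e^(-1t)].

After assembling e^{tJ} and conjugating by P, we get:

e^{tA} =
  [exp(-t), t*exp(-t), 0]
  [0, exp(-t), 0]
  [0, 0, exp(-t)]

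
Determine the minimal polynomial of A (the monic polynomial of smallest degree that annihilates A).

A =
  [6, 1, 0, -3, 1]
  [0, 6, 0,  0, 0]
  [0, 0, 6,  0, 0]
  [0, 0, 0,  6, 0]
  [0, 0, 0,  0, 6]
x^2 - 12*x + 36

The characteristic polynomial is χ_A(x) = (x - 6)^5, so the eigenvalues are known. The minimal polynomial is
  m_A(x) = Π_λ (x − λ)^{k_λ}
where k_λ is the size of the *largest* Jordan block for λ (equivalently, the smallest k with (A − λI)^k v = 0 for every generalised eigenvector v of λ).

  λ = 6: largest Jordan block has size 2, contributing (x − 6)^2

So m_A(x) = (x - 6)^2 = x^2 - 12*x + 36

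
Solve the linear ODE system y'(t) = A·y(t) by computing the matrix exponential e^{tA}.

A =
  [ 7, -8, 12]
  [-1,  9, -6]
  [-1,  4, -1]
e^{tA} =
  [2*t*exp(5*t) + exp(5*t), -8*t*exp(5*t), 12*t*exp(5*t)]
  [-t*exp(5*t), 4*t*exp(5*t) + exp(5*t), -6*t*exp(5*t)]
  [-t*exp(5*t), 4*t*exp(5*t), -6*t*exp(5*t) + exp(5*t)]

Strategy: write A = P · J · P⁻¹ where J is a Jordan canonical form, so e^{tA} = P · e^{tJ} · P⁻¹, and e^{tJ} can be computed block-by-block.

A has Jordan form
J =
  [5, 1, 0]
  [0, 5, 0]
  [0, 0, 5]
(up to reordering of blocks).

Per-block formulas:
  For a 2×2 Jordan block J_2(5): exp(t · J_2(5)) = e^(5t)·(I + t·N), where N is the 2×2 nilpotent shift.
  For a 1×1 block at λ = 5: exp(t · [5]) = [e^(5t)].

After assembling e^{tJ} and conjugating by P, we get:

e^{tA} =
  [2*t*exp(5*t) + exp(5*t), -8*t*exp(5*t), 12*t*exp(5*t)]
  [-t*exp(5*t), 4*t*exp(5*t) + exp(5*t), -6*t*exp(5*t)]
  [-t*exp(5*t), 4*t*exp(5*t), -6*t*exp(5*t) + exp(5*t)]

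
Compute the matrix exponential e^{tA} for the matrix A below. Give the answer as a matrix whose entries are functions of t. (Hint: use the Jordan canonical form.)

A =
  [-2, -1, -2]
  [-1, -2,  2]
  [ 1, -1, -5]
e^{tA} =
  [t*exp(-3*t) + exp(-3*t), -t*exp(-3*t), -2*t*exp(-3*t)]
  [-t*exp(-3*t), t*exp(-3*t) + exp(-3*t), 2*t*exp(-3*t)]
  [t*exp(-3*t), -t*exp(-3*t), -2*t*exp(-3*t) + exp(-3*t)]

Strategy: write A = P · J · P⁻¹ where J is a Jordan canonical form, so e^{tA} = P · e^{tJ} · P⁻¹, and e^{tJ} can be computed block-by-block.

A has Jordan form
J =
  [-3,  1,  0]
  [ 0, -3,  0]
  [ 0,  0, -3]
(up to reordering of blocks).

Per-block formulas:
  For a 2×2 Jordan block J_2(-3): exp(t · J_2(-3)) = e^(-3t)·(I + t·N), where N is the 2×2 nilpotent shift.
  For a 1×1 block at λ = -3: exp(t · [-3]) = [e^(-3t)].

After assembling e^{tJ} and conjugating by P, we get:

e^{tA} =
  [t*exp(-3*t) + exp(-3*t), -t*exp(-3*t), -2*t*exp(-3*t)]
  [-t*exp(-3*t), t*exp(-3*t) + exp(-3*t), 2*t*exp(-3*t)]
  [t*exp(-3*t), -t*exp(-3*t), -2*t*exp(-3*t) + exp(-3*t)]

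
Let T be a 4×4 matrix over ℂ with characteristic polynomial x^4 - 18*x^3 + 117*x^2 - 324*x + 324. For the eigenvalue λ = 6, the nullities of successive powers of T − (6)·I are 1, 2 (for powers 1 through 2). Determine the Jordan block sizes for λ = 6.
Block sizes for λ = 6: [2]

From the dimensions of kernels of powers, the number of Jordan blocks of size at least j is d_j − d_{j−1} where d_j = dim ker(N^j) (with d_0 = 0). Computing the differences gives [1, 1].
The number of blocks of size exactly k is (#blocks of size ≥ k) − (#blocks of size ≥ k + 1), so the partition is: 1 block(s) of size 2.
In nonincreasing order the block sizes are [2].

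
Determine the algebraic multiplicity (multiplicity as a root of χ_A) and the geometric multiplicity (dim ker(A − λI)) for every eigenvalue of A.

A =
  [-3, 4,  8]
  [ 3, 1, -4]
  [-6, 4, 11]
λ = 3: alg = 3, geom = 2

Step 1 — factor the characteristic polynomial to read off the algebraic multiplicities:
  χ_A(x) = (x - 3)^3

Step 2 — compute geometric multiplicities via the rank-nullity identity g(λ) = n − rank(A − λI):
  rank(A − (3)·I) = 1, so dim ker(A − (3)·I) = n − 1 = 2

Summary:
  λ = 3: algebraic multiplicity = 3, geometric multiplicity = 2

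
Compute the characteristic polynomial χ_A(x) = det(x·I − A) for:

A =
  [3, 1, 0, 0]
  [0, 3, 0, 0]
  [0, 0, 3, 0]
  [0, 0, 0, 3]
x^4 - 12*x^3 + 54*x^2 - 108*x + 81

Expanding det(x·I − A) (e.g. by cofactor expansion or by noting that A is similar to its Jordan form J, which has the same characteristic polynomial as A) gives
  χ_A(x) = x^4 - 12*x^3 + 54*x^2 - 108*x + 81
which factors as (x - 3)^4. The eigenvalues (with algebraic multiplicities) are λ = 3 with multiplicity 4.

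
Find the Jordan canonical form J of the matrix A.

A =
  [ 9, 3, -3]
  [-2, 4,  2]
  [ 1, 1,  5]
J_2(6) ⊕ J_1(6)

The characteristic polynomial is
  det(x·I − A) = x^3 - 18*x^2 + 108*x - 216 = (x - 6)^3

Eigenvalues and multiplicities (the geometric multiplicity of λ is n − rank(A − λI), which equals the number of Jordan blocks for λ):
  λ = 6: algebraic multiplicity = 3, geometric multiplicity = 2

Determining the block sizes for each eigenvalue:
  λ = 6: 2 blocks summing to 3 forces exactly one block of size 2 and the rest size 1 → block sizes [2, 1]

Assembling the blocks gives a Jordan form
J =
  [6, 1, 0]
  [0, 6, 0]
  [0, 0, 6]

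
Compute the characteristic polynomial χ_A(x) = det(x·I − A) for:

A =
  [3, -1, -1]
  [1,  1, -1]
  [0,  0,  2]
x^3 - 6*x^2 + 12*x - 8

Expanding det(x·I − A) (e.g. by cofactor expansion or by noting that A is similar to its Jordan form J, which has the same characteristic polynomial as A) gives
  χ_A(x) = x^3 - 6*x^2 + 12*x - 8
which factors as (x - 2)^3. The eigenvalues (with algebraic multiplicities) are λ = 2 with multiplicity 3.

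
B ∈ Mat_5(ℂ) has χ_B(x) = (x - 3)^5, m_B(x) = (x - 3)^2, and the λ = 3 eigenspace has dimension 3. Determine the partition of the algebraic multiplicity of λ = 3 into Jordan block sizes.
Block sizes for λ = 3: [2, 2, 1]

Step 1 — from the characteristic polynomial, algebraic multiplicity of λ = 3 is 5. From dim ker(B − (3)·I) = 3, there are exactly 3 Jordan blocks for λ = 3.
Step 2 — from the minimal polynomial, the factor (x − 3)^2 tells us the largest block for λ = 3 has size 2.
Step 3 — with total size 5, 3 blocks, and largest block 2, the block sizes (in nonincreasing order) are [2, 2, 1].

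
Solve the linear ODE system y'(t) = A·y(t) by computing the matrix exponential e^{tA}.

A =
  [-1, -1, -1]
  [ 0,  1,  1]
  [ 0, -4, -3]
e^{tA} =
  [exp(-t), t^2*exp(-t) - t*exp(-t), t^2*exp(-t)/2 - t*exp(-t)]
  [0, 2*t*exp(-t) + exp(-t), t*exp(-t)]
  [0, -4*t*exp(-t), -2*t*exp(-t) + exp(-t)]

Strategy: write A = P · J · P⁻¹ where J is a Jordan canonical form, so e^{tA} = P · e^{tJ} · P⁻¹, and e^{tJ} can be computed block-by-block.

A has Jordan form
J =
  [-1,  1,  0]
  [ 0, -1,  1]
  [ 0,  0, -1]
(up to reordering of blocks).

Per-block formulas:
  For a 3×3 Jordan block J_3(-1): exp(t · J_3(-1)) = e^(-1t)·(I + t·N + (t^2/2)·N^2), where N is the 3×3 nilpotent shift.

After assembling e^{tJ} and conjugating by P, we get:

e^{tA} =
  [exp(-t), t^2*exp(-t) - t*exp(-t), t^2*exp(-t)/2 - t*exp(-t)]
  [0, 2*t*exp(-t) + exp(-t), t*exp(-t)]
  [0, -4*t*exp(-t), -2*t*exp(-t) + exp(-t)]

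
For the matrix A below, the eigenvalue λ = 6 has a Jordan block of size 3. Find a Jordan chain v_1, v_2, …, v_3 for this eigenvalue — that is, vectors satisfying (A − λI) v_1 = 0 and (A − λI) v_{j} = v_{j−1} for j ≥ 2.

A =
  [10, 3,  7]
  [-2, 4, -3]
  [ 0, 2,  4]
A Jordan chain for λ = 6 of length 3:
v_1 = (10, -4, -4)ᵀ
v_2 = (4, -2, 0)ᵀ
v_3 = (1, 0, 0)ᵀ

Let N = A − (6)·I. We want v_3 with N^3 v_3 = 0 but N^2 v_3 ≠ 0; then v_{j-1} := N · v_j for j = 3, …, 2.

Pick v_3 = (1, 0, 0)ᵀ.
Then v_2 = N · v_3 = (4, -2, 0)ᵀ.
Then v_1 = N · v_2 = (10, -4, -4)ᵀ.

Sanity check: (A − (6)·I) v_1 = (0, 0, 0)ᵀ = 0. ✓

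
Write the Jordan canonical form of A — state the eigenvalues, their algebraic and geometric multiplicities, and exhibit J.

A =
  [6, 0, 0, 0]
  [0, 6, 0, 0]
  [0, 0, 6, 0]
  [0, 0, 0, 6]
J_1(6) ⊕ J_1(6) ⊕ J_1(6) ⊕ J_1(6)

The characteristic polynomial is
  det(x·I − A) = x^4 - 24*x^3 + 216*x^2 - 864*x + 1296 = (x - 6)^4

Eigenvalues and multiplicities (the geometric multiplicity of λ is n − rank(A − λI), which equals the number of Jordan blocks for λ):
  λ = 6: algebraic multiplicity = 4, geometric multiplicity = 4

Determining the block sizes for each eigenvalue:
  λ = 6: gm = am = 4, so every block has size 1 → block sizes [1, 1, 1, 1]

Assembling the blocks gives a Jordan form
J =
  [6, 0, 0, 0]
  [0, 6, 0, 0]
  [0, 0, 6, 0]
  [0, 0, 0, 6]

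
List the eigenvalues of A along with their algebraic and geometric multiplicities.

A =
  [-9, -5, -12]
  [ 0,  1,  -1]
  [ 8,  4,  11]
λ = 1: alg = 3, geom = 1

Step 1 — factor the characteristic polynomial to read off the algebraic multiplicities:
  χ_A(x) = (x - 1)^3

Step 2 — compute geometric multiplicities via the rank-nullity identity g(λ) = n − rank(A − λI):
  rank(A − (1)·I) = 2, so dim ker(A − (1)·I) = n − 2 = 1

Summary:
  λ = 1: algebraic multiplicity = 3, geometric multiplicity = 1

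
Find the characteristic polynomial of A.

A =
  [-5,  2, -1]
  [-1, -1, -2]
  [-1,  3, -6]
x^3 + 12*x^2 + 48*x + 64

Expanding det(x·I − A) (e.g. by cofactor expansion or by noting that A is similar to its Jordan form J, which has the same characteristic polynomial as A) gives
  χ_A(x) = x^3 + 12*x^2 + 48*x + 64
which factors as (x + 4)^3. The eigenvalues (with algebraic multiplicities) are λ = -4 with multiplicity 3.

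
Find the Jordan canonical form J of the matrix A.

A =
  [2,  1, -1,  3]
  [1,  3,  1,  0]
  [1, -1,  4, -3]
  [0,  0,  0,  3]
J_3(3) ⊕ J_1(3)

The characteristic polynomial is
  det(x·I − A) = x^4 - 12*x^3 + 54*x^2 - 108*x + 81 = (x - 3)^4

Eigenvalues and multiplicities (the geometric multiplicity of λ is n − rank(A − λI), which equals the number of Jordan blocks for λ):
  λ = 3: algebraic multiplicity = 4, geometric multiplicity = 2

Determining the block sizes for each eigenvalue:
  λ = 3: with am = 4 and gm = 2, the partition is not yet determined (e.g. several partitions of 4 into 2 parts exist). Let N = A − (3)·I. Computing rank(N^1) = 2, rank(N^2) = 1, rank(N^3) = 0; the number of blocks of size ≥ j is rank(N^{j−1}) − rank(N^j), giving [2, 1, 1]. So we have 1 block(s) of size 3, 1 block(s) of size 1 → block sizes [3, 1]

Assembling the blocks gives a Jordan form
J =
  [3, 1, 0, 0]
  [0, 3, 1, 0]
  [0, 0, 3, 0]
  [0, 0, 0, 3]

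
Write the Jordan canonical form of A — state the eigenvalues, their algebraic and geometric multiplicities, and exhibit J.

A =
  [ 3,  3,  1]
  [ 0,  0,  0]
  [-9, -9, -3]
J_2(0) ⊕ J_1(0)

The characteristic polynomial is
  det(x·I − A) = x^3

Eigenvalues and multiplicities (the geometric multiplicity of λ is n − rank(A − λI), which equals the number of Jordan blocks for λ):
  λ = 0: algebraic multiplicity = 3, geometric multiplicity = 2

Determining the block sizes for each eigenvalue:
  λ = 0: 2 blocks summing to 3 forces exactly one block of size 2 and the rest size 1 → block sizes [2, 1]

Assembling the blocks gives a Jordan form
J =
  [0, 1, 0]
  [0, 0, 0]
  [0, 0, 0]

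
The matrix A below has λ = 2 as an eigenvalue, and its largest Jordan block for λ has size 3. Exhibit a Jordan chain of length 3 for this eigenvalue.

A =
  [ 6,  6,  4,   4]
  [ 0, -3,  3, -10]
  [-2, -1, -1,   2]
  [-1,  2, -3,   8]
A Jordan chain for λ = 2 of length 3:
v_1 = (-2, 2, 0, -1)ᵀ
v_2 = (6, -5, -1, 2)ᵀ
v_3 = (0, 1, 0, 0)ᵀ

Let N = A − (2)·I. We want v_3 with N^3 v_3 = 0 but N^2 v_3 ≠ 0; then v_{j-1} := N · v_j for j = 3, …, 2.

Pick v_3 = (0, 1, 0, 0)ᵀ.
Then v_2 = N · v_3 = (6, -5, -1, 2)ᵀ.
Then v_1 = N · v_2 = (-2, 2, 0, -1)ᵀ.

Sanity check: (A − (2)·I) v_1 = (0, 0, 0, 0)ᵀ = 0. ✓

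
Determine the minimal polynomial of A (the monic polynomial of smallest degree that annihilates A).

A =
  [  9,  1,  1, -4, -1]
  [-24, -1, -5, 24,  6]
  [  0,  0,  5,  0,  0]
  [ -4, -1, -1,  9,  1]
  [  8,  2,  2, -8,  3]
x^3 - 15*x^2 + 75*x - 125

The characteristic polynomial is χ_A(x) = (x - 5)^5, so the eigenvalues are known. The minimal polynomial is
  m_A(x) = Π_λ (x − λ)^{k_λ}
where k_λ is the size of the *largest* Jordan block for λ (equivalently, the smallest k with (A − λI)^k v = 0 for every generalised eigenvector v of λ).

  λ = 5: largest Jordan block has size 3, contributing (x − 5)^3

So m_A(x) = (x - 5)^3 = x^3 - 15*x^2 + 75*x - 125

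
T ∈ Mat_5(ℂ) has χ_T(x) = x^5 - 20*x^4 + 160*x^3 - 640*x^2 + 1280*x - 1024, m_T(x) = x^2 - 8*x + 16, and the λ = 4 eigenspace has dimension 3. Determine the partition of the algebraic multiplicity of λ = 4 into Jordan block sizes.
Block sizes for λ = 4: [2, 2, 1]

Step 1 — from the characteristic polynomial, algebraic multiplicity of λ = 4 is 5. From dim ker(T − (4)·I) = 3, there are exactly 3 Jordan blocks for λ = 4.
Step 2 — from the minimal polynomial, the factor (x − 4)^2 tells us the largest block for λ = 4 has size 2.
Step 3 — with total size 5, 3 blocks, and largest block 2, the block sizes (in nonincreasing order) are [2, 2, 1].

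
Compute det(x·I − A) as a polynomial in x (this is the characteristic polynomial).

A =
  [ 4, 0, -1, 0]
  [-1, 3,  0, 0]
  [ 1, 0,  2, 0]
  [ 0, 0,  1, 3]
x^4 - 12*x^3 + 54*x^2 - 108*x + 81

Expanding det(x·I − A) (e.g. by cofactor expansion or by noting that A is similar to its Jordan form J, which has the same characteristic polynomial as A) gives
  χ_A(x) = x^4 - 12*x^3 + 54*x^2 - 108*x + 81
which factors as (x - 3)^4. The eigenvalues (with algebraic multiplicities) are λ = 3 with multiplicity 4.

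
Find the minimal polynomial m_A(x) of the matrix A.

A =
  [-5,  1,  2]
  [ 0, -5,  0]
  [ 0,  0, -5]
x^2 + 10*x + 25

The characteristic polynomial is χ_A(x) = (x + 5)^3, so the eigenvalues are known. The minimal polynomial is
  m_A(x) = Π_λ (x − λ)^{k_λ}
where k_λ is the size of the *largest* Jordan block for λ (equivalently, the smallest k with (A − λI)^k v = 0 for every generalised eigenvector v of λ).

  λ = -5: largest Jordan block has size 2, contributing (x + 5)^2

So m_A(x) = (x + 5)^2 = x^2 + 10*x + 25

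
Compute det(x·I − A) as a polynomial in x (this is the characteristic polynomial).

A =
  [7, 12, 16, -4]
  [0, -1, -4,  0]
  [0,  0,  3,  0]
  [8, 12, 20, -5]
x^4 - 4*x^3 - 2*x^2 + 12*x + 9

Expanding det(x·I − A) (e.g. by cofactor expansion or by noting that A is similar to its Jordan form J, which has the same characteristic polynomial as A) gives
  χ_A(x) = x^4 - 4*x^3 - 2*x^2 + 12*x + 9
which factors as (x - 3)^2*(x + 1)^2. The eigenvalues (with algebraic multiplicities) are λ = -1 with multiplicity 2, λ = 3 with multiplicity 2.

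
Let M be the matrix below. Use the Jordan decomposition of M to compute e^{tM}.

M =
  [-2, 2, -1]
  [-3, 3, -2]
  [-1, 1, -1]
e^{tM} =
  [-t^2/2 - 2*t + 1, t^2/2 + 2*t, -t^2/2 - t]
  [-t^2/2 - 3*t, t^2/2 + 3*t + 1, -t^2/2 - 2*t]
  [-t, t, 1 - t]

Strategy: write M = P · J · P⁻¹ where J is a Jordan canonical form, so e^{tM} = P · e^{tJ} · P⁻¹, and e^{tJ} can be computed block-by-block.

M has Jordan form
J =
  [0, 1, 0]
  [0, 0, 1]
  [0, 0, 0]
(up to reordering of blocks).

Per-block formulas:
  For a 3×3 Jordan block J_3(0): exp(t · J_3(0)) = e^(0t)·(I + t·N + (t^2/2)·N^2), where N is the 3×3 nilpotent shift.

After assembling e^{tJ} and conjugating by P, we get:

e^{tM} =
  [-t^2/2 - 2*t + 1, t^2/2 + 2*t, -t^2/2 - t]
  [-t^2/2 - 3*t, t^2/2 + 3*t + 1, -t^2/2 - 2*t]
  [-t, t, 1 - t]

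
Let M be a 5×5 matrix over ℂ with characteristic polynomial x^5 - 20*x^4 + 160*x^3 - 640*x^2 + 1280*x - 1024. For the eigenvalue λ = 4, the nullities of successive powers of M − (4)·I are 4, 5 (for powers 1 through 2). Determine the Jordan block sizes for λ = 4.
Block sizes for λ = 4: [2, 1, 1, 1]

From the dimensions of kernels of powers, the number of Jordan blocks of size at least j is d_j − d_{j−1} where d_j = dim ker(N^j) (with d_0 = 0). Computing the differences gives [4, 1].
The number of blocks of size exactly k is (#blocks of size ≥ k) − (#blocks of size ≥ k + 1), so the partition is: 3 block(s) of size 1, 1 block(s) of size 2.
In nonincreasing order the block sizes are [2, 1, 1, 1].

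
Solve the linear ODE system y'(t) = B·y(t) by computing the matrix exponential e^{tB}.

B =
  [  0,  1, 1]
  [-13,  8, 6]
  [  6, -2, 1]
e^{tB} =
  [t^2*exp(3*t) - 3*t*exp(3*t) + exp(3*t), t*exp(3*t), t^2*exp(3*t)/2 + t*exp(3*t)]
  [5*t^2*exp(3*t) - 13*t*exp(3*t), 5*t*exp(3*t) + exp(3*t), 5*t^2*exp(3*t)/2 + 6*t*exp(3*t)]
  [-2*t^2*exp(3*t) + 6*t*exp(3*t), -2*t*exp(3*t), -t^2*exp(3*t) - 2*t*exp(3*t) + exp(3*t)]

Strategy: write B = P · J · P⁻¹ where J is a Jordan canonical form, so e^{tB} = P · e^{tJ} · P⁻¹, and e^{tJ} can be computed block-by-block.

B has Jordan form
J =
  [3, 1, 0]
  [0, 3, 1]
  [0, 0, 3]
(up to reordering of blocks).

Per-block formulas:
  For a 3×3 Jordan block J_3(3): exp(t · J_3(3)) = e^(3t)·(I + t·N + (t^2/2)·N^2), where N is the 3×3 nilpotent shift.

After assembling e^{tJ} and conjugating by P, we get:

e^{tB} =
  [t^2*exp(3*t) - 3*t*exp(3*t) + exp(3*t), t*exp(3*t), t^2*exp(3*t)/2 + t*exp(3*t)]
  [5*t^2*exp(3*t) - 13*t*exp(3*t), 5*t*exp(3*t) + exp(3*t), 5*t^2*exp(3*t)/2 + 6*t*exp(3*t)]
  [-2*t^2*exp(3*t) + 6*t*exp(3*t), -2*t*exp(3*t), -t^2*exp(3*t) - 2*t*exp(3*t) + exp(3*t)]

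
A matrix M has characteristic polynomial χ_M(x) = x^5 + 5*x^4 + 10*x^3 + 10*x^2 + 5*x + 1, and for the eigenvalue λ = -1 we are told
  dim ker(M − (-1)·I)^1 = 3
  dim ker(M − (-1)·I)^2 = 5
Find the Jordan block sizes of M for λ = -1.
Block sizes for λ = -1: [2, 2, 1]

From the dimensions of kernels of powers, the number of Jordan blocks of size at least j is d_j − d_{j−1} where d_j = dim ker(N^j) (with d_0 = 0). Computing the differences gives [3, 2].
The number of blocks of size exactly k is (#blocks of size ≥ k) − (#blocks of size ≥ k + 1), so the partition is: 1 block(s) of size 1, 2 block(s) of size 2.
In nonincreasing order the block sizes are [2, 2, 1].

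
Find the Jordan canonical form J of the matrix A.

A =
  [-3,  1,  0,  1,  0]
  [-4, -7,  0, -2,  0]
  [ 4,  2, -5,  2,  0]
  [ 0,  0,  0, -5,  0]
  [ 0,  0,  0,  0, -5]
J_2(-5) ⊕ J_1(-5) ⊕ J_1(-5) ⊕ J_1(-5)

The characteristic polynomial is
  det(x·I − A) = x^5 + 25*x^4 + 250*x^3 + 1250*x^2 + 3125*x + 3125 = (x + 5)^5

Eigenvalues and multiplicities (the geometric multiplicity of λ is n − rank(A − λI), which equals the number of Jordan blocks for λ):
  λ = -5: algebraic multiplicity = 5, geometric multiplicity = 4

Determining the block sizes for each eigenvalue:
  λ = -5: 4 blocks summing to 5 forces exactly one block of size 2 and the rest size 1 → block sizes [2, 1, 1, 1]

Assembling the blocks gives a Jordan form
J =
  [-5,  1,  0,  0,  0]
  [ 0, -5,  0,  0,  0]
  [ 0,  0, -5,  0,  0]
  [ 0,  0,  0, -5,  0]
  [ 0,  0,  0,  0, -5]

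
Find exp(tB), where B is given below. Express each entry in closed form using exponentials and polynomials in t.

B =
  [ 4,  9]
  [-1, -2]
e^{tB} =
  [3*t*exp(t) + exp(t), 9*t*exp(t)]
  [-t*exp(t), -3*t*exp(t) + exp(t)]

Strategy: write B = P · J · P⁻¹ where J is a Jordan canonical form, so e^{tB} = P · e^{tJ} · P⁻¹, and e^{tJ} can be computed block-by-block.

B has Jordan form
J =
  [1, 1]
  [0, 1]
(up to reordering of blocks).

Per-block formulas:
  For a 2×2 Jordan block J_2(1): exp(t · J_2(1)) = e^(1t)·(I + t·N), where N is the 2×2 nilpotent shift.

After assembling e^{tJ} and conjugating by P, we get:

e^{tB} =
  [3*t*exp(t) + exp(t), 9*t*exp(t)]
  [-t*exp(t), -3*t*exp(t) + exp(t)]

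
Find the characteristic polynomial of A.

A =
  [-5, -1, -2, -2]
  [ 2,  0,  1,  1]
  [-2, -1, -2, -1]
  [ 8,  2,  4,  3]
x^4 + 4*x^3 + 6*x^2 + 4*x + 1

Expanding det(x·I − A) (e.g. by cofactor expansion or by noting that A is similar to its Jordan form J, which has the same characteristic polynomial as A) gives
  χ_A(x) = x^4 + 4*x^3 + 6*x^2 + 4*x + 1
which factors as (x + 1)^4. The eigenvalues (with algebraic multiplicities) are λ = -1 with multiplicity 4.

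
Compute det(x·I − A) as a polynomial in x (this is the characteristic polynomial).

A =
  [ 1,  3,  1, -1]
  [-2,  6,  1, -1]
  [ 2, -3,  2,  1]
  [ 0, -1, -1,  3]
x^4 - 12*x^3 + 54*x^2 - 108*x + 81

Expanding det(x·I − A) (e.g. by cofactor expansion or by noting that A is similar to its Jordan form J, which has the same characteristic polynomial as A) gives
  χ_A(x) = x^4 - 12*x^3 + 54*x^2 - 108*x + 81
which factors as (x - 3)^4. The eigenvalues (with algebraic multiplicities) are λ = 3 with multiplicity 4.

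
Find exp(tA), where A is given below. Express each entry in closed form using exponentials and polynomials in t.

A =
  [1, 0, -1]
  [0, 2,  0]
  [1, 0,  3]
e^{tA} =
  [-t*exp(2*t) + exp(2*t), 0, -t*exp(2*t)]
  [0, exp(2*t), 0]
  [t*exp(2*t), 0, t*exp(2*t) + exp(2*t)]

Strategy: write A = P · J · P⁻¹ where J is a Jordan canonical form, so e^{tA} = P · e^{tJ} · P⁻¹, and e^{tJ} can be computed block-by-block.

A has Jordan form
J =
  [2, 1, 0]
  [0, 2, 0]
  [0, 0, 2]
(up to reordering of blocks).

Per-block formulas:
  For a 1×1 block at λ = 2: exp(t · [2]) = [e^(2t)].
  For a 2×2 Jordan block J_2(2): exp(t · J_2(2)) = e^(2t)·(I + t·N), where N is the 2×2 nilpotent shift.

After assembling e^{tJ} and conjugating by P, we get:

e^{tA} =
  [-t*exp(2*t) + exp(2*t), 0, -t*exp(2*t)]
  [0, exp(2*t), 0]
  [t*exp(2*t), 0, t*exp(2*t) + exp(2*t)]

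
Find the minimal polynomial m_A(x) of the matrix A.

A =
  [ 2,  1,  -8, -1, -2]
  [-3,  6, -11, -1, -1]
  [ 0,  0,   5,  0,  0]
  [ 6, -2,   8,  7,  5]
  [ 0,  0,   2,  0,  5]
x^3 - 15*x^2 + 75*x - 125

The characteristic polynomial is χ_A(x) = (x - 5)^5, so the eigenvalues are known. The minimal polynomial is
  m_A(x) = Π_λ (x − λ)^{k_λ}
where k_λ is the size of the *largest* Jordan block for λ (equivalently, the smallest k with (A − λI)^k v = 0 for every generalised eigenvector v of λ).

  λ = 5: largest Jordan block has size 3, contributing (x − 5)^3

So m_A(x) = (x - 5)^3 = x^3 - 15*x^2 + 75*x - 125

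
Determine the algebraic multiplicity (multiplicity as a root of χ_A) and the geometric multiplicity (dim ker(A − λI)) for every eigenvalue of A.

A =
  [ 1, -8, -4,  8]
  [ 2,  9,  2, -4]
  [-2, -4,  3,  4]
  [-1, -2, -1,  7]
λ = 5: alg = 4, geom = 3

Step 1 — factor the characteristic polynomial to read off the algebraic multiplicities:
  χ_A(x) = (x - 5)^4

Step 2 — compute geometric multiplicities via the rank-nullity identity g(λ) = n − rank(A − λI):
  rank(A − (5)·I) = 1, so dim ker(A − (5)·I) = n − 1 = 3

Summary:
  λ = 5: algebraic multiplicity = 4, geometric multiplicity = 3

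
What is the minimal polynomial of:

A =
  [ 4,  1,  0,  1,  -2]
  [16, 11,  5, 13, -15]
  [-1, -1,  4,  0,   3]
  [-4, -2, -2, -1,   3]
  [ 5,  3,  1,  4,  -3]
x^3 - 9*x^2 + 27*x - 27

The characteristic polynomial is χ_A(x) = (x - 3)^5, so the eigenvalues are known. The minimal polynomial is
  m_A(x) = Π_λ (x − λ)^{k_λ}
where k_λ is the size of the *largest* Jordan block for λ (equivalently, the smallest k with (A − λI)^k v = 0 for every generalised eigenvector v of λ).

  λ = 3: largest Jordan block has size 3, contributing (x − 3)^3

So m_A(x) = (x - 3)^3 = x^3 - 9*x^2 + 27*x - 27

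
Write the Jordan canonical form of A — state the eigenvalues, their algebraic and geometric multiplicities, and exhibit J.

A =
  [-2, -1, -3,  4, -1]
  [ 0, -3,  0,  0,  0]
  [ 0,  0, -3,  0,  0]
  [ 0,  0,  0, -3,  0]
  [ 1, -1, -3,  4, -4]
J_2(-3) ⊕ J_1(-3) ⊕ J_1(-3) ⊕ J_1(-3)

The characteristic polynomial is
  det(x·I − A) = x^5 + 15*x^4 + 90*x^3 + 270*x^2 + 405*x + 243 = (x + 3)^5

Eigenvalues and multiplicities (the geometric multiplicity of λ is n − rank(A − λI), which equals the number of Jordan blocks for λ):
  λ = -3: algebraic multiplicity = 5, geometric multiplicity = 4

Determining the block sizes for each eigenvalue:
  λ = -3: 4 blocks summing to 5 forces exactly one block of size 2 and the rest size 1 → block sizes [2, 1, 1, 1]

Assembling the blocks gives a Jordan form
J =
  [-3,  1,  0,  0,  0]
  [ 0, -3,  0,  0,  0]
  [ 0,  0, -3,  0,  0]
  [ 0,  0,  0, -3,  0]
  [ 0,  0,  0,  0, -3]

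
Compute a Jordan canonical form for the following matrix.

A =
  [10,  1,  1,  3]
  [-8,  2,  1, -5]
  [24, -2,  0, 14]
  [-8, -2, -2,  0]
J_3(2) ⊕ J_1(6)

The characteristic polynomial is
  det(x·I − A) = x^4 - 12*x^3 + 48*x^2 - 80*x + 48 = (x - 6)*(x - 2)^3

Eigenvalues and multiplicities (the geometric multiplicity of λ is n − rank(A − λI), which equals the number of Jordan blocks for λ):
  λ = 2: algebraic multiplicity = 3, geometric multiplicity = 1
  λ = 6: algebraic multiplicity = 1, geometric multiplicity = 1

Determining the block sizes for each eigenvalue:
  λ = 2: one block (gm = 1), so the single block has size am = 3 → block sizes [3]
  λ = 6: one block (gm = 1), so the single block has size am = 1 → block sizes [1]

Assembling the blocks gives a Jordan form
J =
  [2, 1, 0, 0]
  [0, 2, 1, 0]
  [0, 0, 2, 0]
  [0, 0, 0, 6]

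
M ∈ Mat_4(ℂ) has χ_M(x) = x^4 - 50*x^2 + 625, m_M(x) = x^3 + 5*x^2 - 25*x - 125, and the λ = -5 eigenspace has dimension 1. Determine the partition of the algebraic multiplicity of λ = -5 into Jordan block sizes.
Block sizes for λ = -5: [2]

Step 1 — from the characteristic polynomial, algebraic multiplicity of λ = -5 is 2. From dim ker(M − (-5)·I) = 1, there are exactly 1 Jordan blocks for λ = -5.
Step 2 — from the minimal polynomial, the factor (x + 5)^2 tells us the largest block for λ = -5 has size 2.
Step 3 — with total size 2, 1 blocks, and largest block 2, the block sizes (in nonincreasing order) are [2].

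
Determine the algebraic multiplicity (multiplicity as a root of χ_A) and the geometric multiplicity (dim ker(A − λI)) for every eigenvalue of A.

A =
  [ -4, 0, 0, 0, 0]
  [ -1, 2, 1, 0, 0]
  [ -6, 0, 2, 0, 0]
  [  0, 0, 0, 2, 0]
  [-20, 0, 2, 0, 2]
λ = -4: alg = 1, geom = 1; λ = 2: alg = 4, geom = 3

Step 1 — factor the characteristic polynomial to read off the algebraic multiplicities:
  χ_A(x) = (x - 2)^4*(x + 4)

Step 2 — compute geometric multiplicities via the rank-nullity identity g(λ) = n − rank(A − λI):
  rank(A − (-4)·I) = 4, so dim ker(A − (-4)·I) = n − 4 = 1
  rank(A − (2)·I) = 2, so dim ker(A − (2)·I) = n − 2 = 3

Summary:
  λ = -4: algebraic multiplicity = 1, geometric multiplicity = 1
  λ = 2: algebraic multiplicity = 4, geometric multiplicity = 3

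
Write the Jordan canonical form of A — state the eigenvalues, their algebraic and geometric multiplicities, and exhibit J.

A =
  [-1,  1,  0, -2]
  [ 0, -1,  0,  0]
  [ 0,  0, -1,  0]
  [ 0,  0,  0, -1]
J_2(-1) ⊕ J_1(-1) ⊕ J_1(-1)

The characteristic polynomial is
  det(x·I − A) = x^4 + 4*x^3 + 6*x^2 + 4*x + 1 = (x + 1)^4

Eigenvalues and multiplicities (the geometric multiplicity of λ is n − rank(A − λI), which equals the number of Jordan blocks for λ):
  λ = -1: algebraic multiplicity = 4, geometric multiplicity = 3

Determining the block sizes for each eigenvalue:
  λ = -1: 3 blocks summing to 4 forces exactly one block of size 2 and the rest size 1 → block sizes [2, 1, 1]

Assembling the blocks gives a Jordan form
J =
  [-1,  1,  0,  0]
  [ 0, -1,  0,  0]
  [ 0,  0, -1,  0]
  [ 0,  0,  0, -1]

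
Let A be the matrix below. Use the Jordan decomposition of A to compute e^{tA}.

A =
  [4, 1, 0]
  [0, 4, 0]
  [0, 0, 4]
e^{tA} =
  [exp(4*t), t*exp(4*t), 0]
  [0, exp(4*t), 0]
  [0, 0, exp(4*t)]

Strategy: write A = P · J · P⁻¹ where J is a Jordan canonical form, so e^{tA} = P · e^{tJ} · P⁻¹, and e^{tJ} can be computed block-by-block.

A has Jordan form
J =
  [4, 1, 0]
  [0, 4, 0]
  [0, 0, 4]
(up to reordering of blocks).

Per-block formulas:
  For a 2×2 Jordan block J_2(4): exp(t · J_2(4)) = e^(4t)·(I + t·N), where N is the 2×2 nilpotent shift.
  For a 1×1 block at λ = 4: exp(t · [4]) = [e^(4t)].

After assembling e^{tJ} and conjugating by P, we get:

e^{tA} =
  [exp(4*t), t*exp(4*t), 0]
  [0, exp(4*t), 0]
  [0, 0, exp(4*t)]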